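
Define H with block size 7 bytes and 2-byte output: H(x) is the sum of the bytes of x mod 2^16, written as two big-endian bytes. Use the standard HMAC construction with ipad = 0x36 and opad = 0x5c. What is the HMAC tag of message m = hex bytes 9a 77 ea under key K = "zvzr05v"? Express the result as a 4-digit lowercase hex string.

Key "zvzr05v" = 7a 76 7a 72 30 35 76 is exactly B = 7 bytes: K' = 7a 76 7a 72 30 35 76.
K' ⊕ ipad = 4c 40 4c 44 06 03 40.  K' ⊕ opad = 26 2a 26 2e 6c 69 2a.
Inner input = (K'⊕ipad) ∥ m = 4c 40 4c 44 06 03 40 ∥ 9a 77 ea.
Inner hash: sum = 76+64+76+68+6+3+64+154+119+234 = 864 → 03 60.
Outer input = (K'⊕opad) ∥ inner = 26 2a 26 2e 6c 69 2a ∥ 03 60.
Outer hash (tag): sum = 38+42+38+46+108+105+42+3+96 = 518 → 02 06.

0206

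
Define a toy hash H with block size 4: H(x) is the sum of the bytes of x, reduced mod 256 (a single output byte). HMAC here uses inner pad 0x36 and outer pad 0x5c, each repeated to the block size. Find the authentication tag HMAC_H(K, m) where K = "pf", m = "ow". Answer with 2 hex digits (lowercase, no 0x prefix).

06

Key "pf" = 70 66 is 2 bytes ≤ B = 4; zero-pad to 4 bytes: K' = 70 66 00 00.
K' ⊕ ipad = 46 50 36 36.  K' ⊕ opad = 2c 3a 5c 5c.
Inner input = (K'⊕ipad) ∥ m = 46 50 36 36 ∥ 6f 77.
Inner hash: sum = 70+80+54+54+111+119 = 488; mod 256 = 232 → e8.
Outer input = (K'⊕opad) ∥ inner = 2c 3a 5c 5c ∥ e8.
Outer hash (tag): sum = 44+58+92+92+232 = 518; mod 256 = 6 → 06.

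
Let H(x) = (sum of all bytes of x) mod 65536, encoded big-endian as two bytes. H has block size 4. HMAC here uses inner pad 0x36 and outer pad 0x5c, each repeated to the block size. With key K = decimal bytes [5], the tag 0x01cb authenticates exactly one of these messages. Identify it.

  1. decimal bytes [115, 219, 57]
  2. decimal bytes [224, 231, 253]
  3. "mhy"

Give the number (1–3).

Key decimal bytes [5] = 05 is 1 byte ≤ B = 4; zero-pad to 4 bytes: K' = 05 00 00 00.
K' ⊕ ipad = 33 36 36 36; K' ⊕ opad = 59 5c 5c 5c.
m1: inner = H(33 36 36 36 73 db 39) = 02 5c; tag = H(59 5c 5c 5c 02 5c) = 01cb ← matches
m2: inner = H(33 36 36 36 e0 e7 fd) = 03 99; tag = H(59 5c 5c 5c 03 99) = 0209
m3: inner = H(33 36 36 36 6d 68 79) = 02 23; tag = H(59 5c 5c 5c 02 23) = 0192

1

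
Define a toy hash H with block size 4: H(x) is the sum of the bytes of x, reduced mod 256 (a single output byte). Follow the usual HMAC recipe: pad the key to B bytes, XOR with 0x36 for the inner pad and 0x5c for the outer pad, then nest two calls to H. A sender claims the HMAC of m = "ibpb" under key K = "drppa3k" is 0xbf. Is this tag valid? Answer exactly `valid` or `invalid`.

valid

Key "drppa3k" = 64 72 70 70 61 33 6b is 7 bytes > B = 4, so hash it first: H(key) = b5, then zero-pad to 4 bytes: K' = b5 00 00 00.
K' ⊕ ipad = 83 36 36 36; K' ⊕ opad = e9 5c 5c 5c.
Inner hash: sum = 131+54+54+54+105+98+112+98 = 706; mod 256 = 194 → c2.
Outer hash (recomputed tag): sum = 233+92+92+92+194 = 703; mod 256 = 191 → bf.
Recomputed tag = bf; claimed = bf → match.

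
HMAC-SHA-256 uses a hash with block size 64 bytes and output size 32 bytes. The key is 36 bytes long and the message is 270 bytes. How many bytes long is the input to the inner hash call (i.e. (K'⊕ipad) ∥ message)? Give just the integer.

334

Key is 36 ≤ 64 bytes, zero-padded: |K'| = 64.
Inner input = (K'⊕ipad) ∥ m → 64 + 270 = 334 bytes.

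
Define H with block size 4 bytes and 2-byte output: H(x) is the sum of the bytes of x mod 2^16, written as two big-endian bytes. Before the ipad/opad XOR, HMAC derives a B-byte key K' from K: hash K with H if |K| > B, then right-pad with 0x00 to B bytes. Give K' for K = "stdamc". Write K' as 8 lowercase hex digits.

|K| = 6 > B = 4, so first hash the key.
H(K): sum = 115+116+100+97+109+99 = 636 → 02 7c.
Zero-pad H(K) = 02 7c to 4 bytes: K' = 02 7c 00 00.

027c0000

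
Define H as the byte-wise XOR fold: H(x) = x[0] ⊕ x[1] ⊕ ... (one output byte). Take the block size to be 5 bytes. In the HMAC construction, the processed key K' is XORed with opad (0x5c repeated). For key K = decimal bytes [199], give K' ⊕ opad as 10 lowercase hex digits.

9b5c5c5c5c

Key decimal bytes [199] = c7 is 1 byte ≤ B = 5; zero-pad to 5 bytes: K' = c7 00 00 00 00.
XOR each byte with 0x5c: c7⊕5c=9b, 00⊕5c=5c, 00⊕5c=5c, 00⊕5c=5c, 00⊕5c=5c.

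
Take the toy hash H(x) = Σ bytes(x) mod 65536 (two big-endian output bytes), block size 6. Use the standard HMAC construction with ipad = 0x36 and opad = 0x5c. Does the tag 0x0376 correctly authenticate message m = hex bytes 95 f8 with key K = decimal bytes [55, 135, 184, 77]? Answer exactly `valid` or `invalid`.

Key decimal bytes [55, 135, 184, 77] = 37 87 b8 4d is 4 bytes ≤ B = 6; zero-pad to 6 bytes: K' = 37 87 b8 4d 00 00.
K' ⊕ ipad = 01 b1 8e 7b 36 36; K' ⊕ opad = 6b db e4 11 5c 5c.
Inner hash: sum = 1+177+142+123+54+54+149+248 = 948 → 03 b4.
Outer hash (recomputed tag): sum = 107+219+228+17+92+92+3+180 = 938 → 03 aa.
Recomputed tag = 03aa; claimed = 0376 → mismatch.

invalid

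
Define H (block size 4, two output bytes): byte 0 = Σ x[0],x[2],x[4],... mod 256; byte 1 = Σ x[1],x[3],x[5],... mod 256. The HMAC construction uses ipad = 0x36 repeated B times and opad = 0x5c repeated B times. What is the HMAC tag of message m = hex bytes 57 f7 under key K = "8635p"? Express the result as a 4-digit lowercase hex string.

5d1d

Key "8635p" = 38 36 33 35 70 is 5 bytes > B = 4, so hash it first: H(key) = db 6b, then zero-pad to 4 bytes: K' = db 6b 00 00.
K' ⊕ ipad = ed 5d 36 36.  K' ⊕ opad = 87 37 5c 5c.
Inner input = (K'⊕ipad) ∥ m = ed 5d 36 36 ∥ 57 f7.
Inner hash: even-index sum = 378 mod 256 = 122; odd-index sum = 394 mod 256 = 138 → 7a 8a.
Outer input = (K'⊕opad) ∥ inner = 87 37 5c 5c ∥ 7a 8a.
Outer hash (tag): even-index sum = 349 mod 256 = 93; odd-index sum = 285 mod 256 = 29 → 5d 1d.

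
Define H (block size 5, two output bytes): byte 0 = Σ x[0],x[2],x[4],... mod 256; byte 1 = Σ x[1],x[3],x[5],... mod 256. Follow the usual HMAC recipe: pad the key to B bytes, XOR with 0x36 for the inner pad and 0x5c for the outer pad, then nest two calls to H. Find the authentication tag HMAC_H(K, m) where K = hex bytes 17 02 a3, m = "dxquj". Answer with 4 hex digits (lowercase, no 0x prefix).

4f93

Key hex bytes 17 02 a3 is 3 bytes ≤ B = 5; zero-pad to 5 bytes: K' = 17 02 a3 00 00.
K' ⊕ ipad = 21 34 95 36 36.  K' ⊕ opad = 4b 5e ff 5c 5c.
Inner input = (K'⊕ipad) ∥ m = 21 34 95 36 36 ∥ 64 78 71 75 6a.
Inner hash: even-index sum = 473 mod 256 = 217; odd-index sum = 425 mod 256 = 169 → d9 a9.
Outer input = (K'⊕opad) ∥ inner = 4b 5e ff 5c 5c ∥ d9 a9.
Outer hash (tag): even-index sum = 591 mod 256 = 79; odd-index sum = 403 mod 256 = 147 → 4f 93.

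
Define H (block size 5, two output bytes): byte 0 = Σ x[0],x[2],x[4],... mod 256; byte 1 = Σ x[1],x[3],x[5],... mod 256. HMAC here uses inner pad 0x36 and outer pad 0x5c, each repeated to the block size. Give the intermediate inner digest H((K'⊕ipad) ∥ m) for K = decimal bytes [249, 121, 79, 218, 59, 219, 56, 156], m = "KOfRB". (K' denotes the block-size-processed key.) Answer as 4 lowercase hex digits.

9a25

Key decimal bytes [249, 121, 79, 218, 59, 219, 56, 156] = f9 79 4f da 3b db 38 9c is 8 bytes > B = 5, so hash it first: H(key) = bb ca, then zero-pad to 5 bytes: K' = bb ca 00 00 00.
K' ⊕ ipad = 8d fc 36 36 36.
Inner input = 8d fc 36 36 36 ∥ 4b 4f 66 52 42.
Inner hash: even-index sum = 410 mod 256 = 154; odd-index sum = 549 mod 256 = 37 → 9a 25.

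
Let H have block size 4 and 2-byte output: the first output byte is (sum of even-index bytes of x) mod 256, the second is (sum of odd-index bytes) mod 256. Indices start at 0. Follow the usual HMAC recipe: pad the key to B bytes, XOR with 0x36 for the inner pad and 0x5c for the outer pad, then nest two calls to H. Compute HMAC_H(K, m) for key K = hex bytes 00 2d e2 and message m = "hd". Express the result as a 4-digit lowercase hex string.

Key hex bytes 00 2d e2 is 3 bytes ≤ B = 4; zero-pad to 4 bytes: K' = 00 2d e2 00.
K' ⊕ ipad = 36 1b d4 36.  K' ⊕ opad = 5c 71 be 5c.
Inner input = (K'⊕ipad) ∥ m = 36 1b d4 36 ∥ 68 64.
Inner hash: even-index sum = 370 mod 256 = 114; odd-index sum = 181 mod 256 = 181 → 72 b5.
Outer input = (K'⊕opad) ∥ inner = 5c 71 be 5c ∥ 72 b5.
Outer hash (tag): even-index sum = 396 mod 256 = 140; odd-index sum = 386 mod 256 = 130 → 8c 82.

8c82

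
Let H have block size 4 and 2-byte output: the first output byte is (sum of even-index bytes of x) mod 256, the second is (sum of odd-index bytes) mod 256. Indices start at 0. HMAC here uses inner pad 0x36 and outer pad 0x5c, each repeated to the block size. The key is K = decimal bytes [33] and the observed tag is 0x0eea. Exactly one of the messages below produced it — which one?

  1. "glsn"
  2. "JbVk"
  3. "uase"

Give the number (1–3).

3

Key decimal bytes [33] = 21 is 1 byte ≤ B = 4; zero-pad to 4 bytes: K' = 21 00 00 00.
K' ⊕ ipad = 17 36 36 36; K' ⊕ opad = 7d 5c 5c 5c.
m1: inner = H(17 36 36 36 67 6c 73 6e) = 27 46; tag = H(7d 5c 5c 5c 27 46) = 00fe
m2: inner = H(17 36 36 36 4a 62 56 6b) = ed 39; tag = H(7d 5c 5c 5c ed 39) = c6f1
m3: inner = H(17 36 36 36 75 61 73 65) = 35 32; tag = H(7d 5c 5c 5c 35 32) = 0eea ← matches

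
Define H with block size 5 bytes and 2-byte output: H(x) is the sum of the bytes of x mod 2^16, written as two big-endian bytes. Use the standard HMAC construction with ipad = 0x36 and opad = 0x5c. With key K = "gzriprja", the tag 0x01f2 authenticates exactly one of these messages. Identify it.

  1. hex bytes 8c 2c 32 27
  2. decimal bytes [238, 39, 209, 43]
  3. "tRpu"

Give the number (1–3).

2

Key "gzriprja" = 67 7a 72 69 70 72 6a 61 is 8 bytes > B = 5, so hash it first: H(key) = 03 69, then zero-pad to 5 bytes: K' = 03 69 00 00 00.
K' ⊕ ipad = 35 5f 36 36 36; K' ⊕ opad = 5f 35 5c 5c 5c.
m1: inner = H(35 5f 36 36 36 8c 2c 32 27) = 02 47; tag = H(5f 35 5c 5c 5c 02 47) = 01f1
m2: inner = H(35 5f 36 36 36 ee 27 d1 2b) = 03 47; tag = H(5f 35 5c 5c 5c 03 47) = 01f2 ← matches
m3: inner = H(35 5f 36 36 36 74 52 70 75) = 02 e1; tag = H(5f 35 5c 5c 5c 02 e1) = 028b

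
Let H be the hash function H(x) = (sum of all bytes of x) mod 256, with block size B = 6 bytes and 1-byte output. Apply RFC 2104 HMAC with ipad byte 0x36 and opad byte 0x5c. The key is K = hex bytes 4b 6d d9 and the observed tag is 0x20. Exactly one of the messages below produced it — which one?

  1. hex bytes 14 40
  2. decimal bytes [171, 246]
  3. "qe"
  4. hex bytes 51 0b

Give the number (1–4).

3

Key hex bytes 4b 6d d9 is 3 bytes ≤ B = 6; zero-pad to 6 bytes: K' = 4b 6d d9 00 00 00.
K' ⊕ ipad = 7d 5b ef 36 36 36; K' ⊕ opad = 17 31 85 5c 5c 5c.
m1: inner = H(7d 5b ef 36 36 36 14 40) = bd; tag = H(17 31 85 5c 5c 5c bd) = 9e
m2: inner = H(7d 5b ef 36 36 36 ab f6) = 0a; tag = H(17 31 85 5c 5c 5c 0a) = eb
m3: inner = H(7d 5b ef 36 36 36 71 65) = 3f; tag = H(17 31 85 5c 5c 5c 3f) = 20 ← matches
m4: inner = H(7d 5b ef 36 36 36 51 0b) = c5; tag = H(17 31 85 5c 5c 5c c5) = a6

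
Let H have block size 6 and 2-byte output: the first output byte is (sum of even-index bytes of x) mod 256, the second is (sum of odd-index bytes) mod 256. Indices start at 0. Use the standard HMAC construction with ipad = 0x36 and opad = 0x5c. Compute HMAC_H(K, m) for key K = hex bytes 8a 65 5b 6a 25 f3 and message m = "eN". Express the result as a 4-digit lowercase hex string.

f7e0

Key hex bytes 8a 65 5b 6a 25 f3 is exactly B = 6 bytes: K' = 8a 65 5b 6a 25 f3.
K' ⊕ ipad = bc 53 6d 5c 13 c5.  K' ⊕ opad = d6 39 07 36 79 af.
Inner input = (K'⊕ipad) ∥ m = bc 53 6d 5c 13 c5 ∥ 65 4e.
Inner hash: even-index sum = 417 mod 256 = 161; odd-index sum = 450 mod 256 = 194 → a1 c2.
Outer input = (K'⊕opad) ∥ inner = d6 39 07 36 79 af ∥ a1 c2.
Outer hash (tag): even-index sum = 503 mod 256 = 247; odd-index sum = 480 mod 256 = 224 → f7 e0.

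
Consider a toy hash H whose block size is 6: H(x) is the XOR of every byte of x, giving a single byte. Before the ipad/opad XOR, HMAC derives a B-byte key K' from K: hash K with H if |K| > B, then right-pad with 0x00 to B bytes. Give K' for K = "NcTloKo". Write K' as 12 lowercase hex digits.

|K| = 7 > B = 6, so first hash the key.
H(K): XOR 4e⊕63⊕54⊕6c⊕6f⊕4b⊕6f = 5e.
Zero-pad H(K) = 5e to 6 bytes: K' = 5e 00 00 00 00 00.

5e0000000000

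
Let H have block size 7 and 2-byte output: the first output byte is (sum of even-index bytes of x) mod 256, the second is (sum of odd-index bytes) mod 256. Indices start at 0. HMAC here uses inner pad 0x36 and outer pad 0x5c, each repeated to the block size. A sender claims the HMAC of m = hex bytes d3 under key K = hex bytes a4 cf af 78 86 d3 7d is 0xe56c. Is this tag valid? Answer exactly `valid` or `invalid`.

Key hex bytes a4 cf af 78 86 d3 7d is exactly B = 7 bytes: K' = a4 cf af 78 86 d3 7d.
K' ⊕ ipad = 92 f9 99 4e b0 e5 4b; K' ⊕ opad = f8 93 f3 24 da 8f 21.
Inner hash: even-index sum = 550 mod 256 = 38; odd-index sum = 767 mod 256 = 255 → 26 ff.
Outer hash (recomputed tag): even-index sum = 997 mod 256 = 229; odd-index sum = 364 mod 256 = 108 → e5 6c.
Recomputed tag = e56c; claimed = e56c → match.

valid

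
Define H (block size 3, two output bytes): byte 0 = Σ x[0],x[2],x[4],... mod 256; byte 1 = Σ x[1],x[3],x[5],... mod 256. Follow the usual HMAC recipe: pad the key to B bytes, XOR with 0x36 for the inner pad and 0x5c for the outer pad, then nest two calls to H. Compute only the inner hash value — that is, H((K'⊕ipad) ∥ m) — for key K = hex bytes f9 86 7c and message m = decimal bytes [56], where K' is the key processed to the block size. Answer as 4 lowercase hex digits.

Key hex bytes f9 86 7c is exactly B = 3 bytes: K' = f9 86 7c.
K' ⊕ ipad = cf b0 4a.
Inner input = cf b0 4a ∥ 38.
Inner hash: even-index sum = 281 mod 256 = 25; odd-index sum = 232 mod 256 = 232 → 19 e8.

19e8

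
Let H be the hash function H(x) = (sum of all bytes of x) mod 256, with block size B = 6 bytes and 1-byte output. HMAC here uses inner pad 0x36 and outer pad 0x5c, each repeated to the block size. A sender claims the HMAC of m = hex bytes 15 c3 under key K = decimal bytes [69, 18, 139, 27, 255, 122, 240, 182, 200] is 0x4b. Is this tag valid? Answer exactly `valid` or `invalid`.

invalid

Key decimal bytes [69, 18, 139, 27, 255, 122, 240, 182, 200] = 45 12 8b 1b ff 7a f0 b6 c8 is 9 bytes > B = 6, so hash it first: H(key) = e4, then zero-pad to 6 bytes: K' = e4 00 00 00 00 00.
K' ⊕ ipad = d2 36 36 36 36 36; K' ⊕ opad = b8 5c 5c 5c 5c 5c.
Inner hash: sum = 210+54+54+54+54+54+21+195 = 696; mod 256 = 184 → b8.
Outer hash (recomputed tag): sum = 184+92+92+92+92+92+184 = 828; mod 256 = 60 → 3c.
Recomputed tag = 3c; claimed = 4b → mismatch.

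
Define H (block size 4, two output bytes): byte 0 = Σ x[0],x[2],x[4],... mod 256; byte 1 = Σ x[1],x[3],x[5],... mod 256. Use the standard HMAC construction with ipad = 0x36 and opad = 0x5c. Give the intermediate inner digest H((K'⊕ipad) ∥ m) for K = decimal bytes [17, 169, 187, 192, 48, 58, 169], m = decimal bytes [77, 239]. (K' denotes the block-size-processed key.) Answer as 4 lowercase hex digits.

Key decimal bytes [17, 169, 187, 192, 48, 58, 169] = 11 a9 bb c0 30 3a a9 is 7 bytes > B = 4, so hash it first: H(key) = a5 a3, then zero-pad to 4 bytes: K' = a5 a3 00 00.
K' ⊕ ipad = 93 95 36 36.
Inner input = 93 95 36 36 ∥ 4d ef.
Inner hash: even-index sum = 278 mod 256 = 22; odd-index sum = 442 mod 256 = 186 → 16 ba.

16ba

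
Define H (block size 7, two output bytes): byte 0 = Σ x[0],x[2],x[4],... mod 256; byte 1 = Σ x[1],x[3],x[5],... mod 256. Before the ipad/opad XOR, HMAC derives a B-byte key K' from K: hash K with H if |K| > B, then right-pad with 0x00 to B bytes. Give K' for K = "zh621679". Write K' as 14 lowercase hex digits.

18090000000000

|K| = 8 > B = 7, so first hash the key.
H(K): even-index sum = 280 mod 256 = 24; odd-index sum = 265 mod 256 = 9 → 18 09.
Zero-pad H(K) = 18 09 to 7 bytes: K' = 18 09 00 00 00 00 00.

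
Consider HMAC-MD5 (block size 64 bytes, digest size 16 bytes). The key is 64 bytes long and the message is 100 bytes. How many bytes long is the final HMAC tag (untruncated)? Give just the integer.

The tag is one MD5 digest: 16 bytes.

16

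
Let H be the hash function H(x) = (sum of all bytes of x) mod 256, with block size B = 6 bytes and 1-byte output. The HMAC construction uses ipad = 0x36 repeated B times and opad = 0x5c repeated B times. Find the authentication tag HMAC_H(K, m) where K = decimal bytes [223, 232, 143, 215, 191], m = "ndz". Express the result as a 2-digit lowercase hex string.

Key decimal bytes [223, 232, 143, 215, 191] = df e8 8f d7 bf is 5 bytes ≤ B = 6; zero-pad to 6 bytes: K' = df e8 8f d7 bf 00.
K' ⊕ ipad = e9 de b9 e1 89 36.  K' ⊕ opad = 83 b4 d3 8b e3 5c.
Inner input = (K'⊕ipad) ∥ m = e9 de b9 e1 89 36 ∥ 6e 64 7a.
Inner hash: sum = 233+222+185+225+137+54+110+100+122 = 1388; mod 256 = 108 → 6c.
Outer input = (K'⊕opad) ∥ inner = 83 b4 d3 8b e3 5c ∥ 6c.
Outer hash (tag): sum = 131+180+211+139+227+92+108 = 1088; mod 256 = 64 → 40.

40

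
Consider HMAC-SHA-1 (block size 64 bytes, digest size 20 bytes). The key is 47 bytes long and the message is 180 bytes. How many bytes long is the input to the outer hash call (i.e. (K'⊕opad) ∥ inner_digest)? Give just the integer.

84

Key is 47 ≤ 64 bytes, zero-padded: |K'| = 64.
Outer input = (K'⊕opad) ∥ H(inner) → 64 + 20 = 84 bytes.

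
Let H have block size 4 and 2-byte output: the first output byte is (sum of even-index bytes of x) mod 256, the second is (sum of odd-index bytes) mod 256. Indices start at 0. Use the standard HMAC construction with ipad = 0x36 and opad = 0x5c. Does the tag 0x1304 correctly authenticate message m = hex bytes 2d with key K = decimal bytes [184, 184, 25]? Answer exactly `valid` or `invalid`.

valid

Key decimal bytes [184, 184, 25] = b8 b8 19 is 3 bytes ≤ B = 4; zero-pad to 4 bytes: K' = b8 b8 19 00.
K' ⊕ ipad = 8e 8e 2f 36; K' ⊕ opad = e4 e4 45 5c.
Inner hash: even-index sum = 234 mod 256 = 234; odd-index sum = 196 mod 256 = 196 → ea c4.
Outer hash (recomputed tag): even-index sum = 531 mod 256 = 19; odd-index sum = 516 mod 256 = 4 → 13 04.
Recomputed tag = 1304; claimed = 1304 → match.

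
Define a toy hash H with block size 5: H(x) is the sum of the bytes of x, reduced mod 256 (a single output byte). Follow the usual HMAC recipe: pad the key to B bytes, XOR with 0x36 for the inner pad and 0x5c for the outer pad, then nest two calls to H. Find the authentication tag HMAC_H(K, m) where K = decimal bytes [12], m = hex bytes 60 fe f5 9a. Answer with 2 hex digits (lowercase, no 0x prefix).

bf

Key decimal bytes [12] = 0c is 1 byte ≤ B = 5; zero-pad to 5 bytes: K' = 0c 00 00 00 00.
K' ⊕ ipad = 3a 36 36 36 36.  K' ⊕ opad = 50 5c 5c 5c 5c.
Inner input = (K'⊕ipad) ∥ m = 3a 36 36 36 36 ∥ 60 fe f5 9a.
Inner hash: sum = 58+54+54+54+54+96+254+245+154 = 1023; mod 256 = 255 → ff.
Outer input = (K'⊕opad) ∥ inner = 50 5c 5c 5c 5c ∥ ff.
Outer hash (tag): sum = 80+92+92+92+92+255 = 703; mod 256 = 191 → bf.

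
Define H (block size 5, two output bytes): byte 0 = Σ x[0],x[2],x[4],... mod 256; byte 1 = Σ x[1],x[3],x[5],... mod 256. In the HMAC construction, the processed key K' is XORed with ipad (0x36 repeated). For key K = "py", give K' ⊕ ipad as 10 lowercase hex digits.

Key "py" = 70 79 is 2 bytes ≤ B = 5; zero-pad to 5 bytes: K' = 70 79 00 00 00.
XOR each byte with 0x36: 70⊕36=46, 79⊕36=4f, 00⊕36=36, 00⊕36=36, 00⊕36=36.

464f363636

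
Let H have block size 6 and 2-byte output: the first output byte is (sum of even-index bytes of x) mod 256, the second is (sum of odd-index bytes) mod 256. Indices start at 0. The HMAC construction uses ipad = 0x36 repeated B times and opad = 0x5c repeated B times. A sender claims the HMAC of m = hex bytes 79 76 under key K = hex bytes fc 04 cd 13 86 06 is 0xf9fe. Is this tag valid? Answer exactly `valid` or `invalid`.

Key hex bytes fc 04 cd 13 86 06 is exactly B = 6 bytes: K' = fc 04 cd 13 86 06.
K' ⊕ ipad = ca 32 fb 25 b0 30; K' ⊕ opad = a0 58 91 4f da 5a.
Inner hash: even-index sum = 750 mod 256 = 238; odd-index sum = 253 mod 256 = 253 → ee fd.
Outer hash (recomputed tag): even-index sum = 761 mod 256 = 249; odd-index sum = 510 mod 256 = 254 → f9 fe.
Recomputed tag = f9fe; claimed = f9fe → match.

valid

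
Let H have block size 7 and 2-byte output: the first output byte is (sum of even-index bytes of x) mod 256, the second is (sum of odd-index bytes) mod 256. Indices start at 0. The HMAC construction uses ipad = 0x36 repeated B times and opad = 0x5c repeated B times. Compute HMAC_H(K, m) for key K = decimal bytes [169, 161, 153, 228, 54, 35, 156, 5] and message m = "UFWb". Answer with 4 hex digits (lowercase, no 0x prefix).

Key decimal bytes [169, 161, 153, 228, 54, 35, 156, 5] = a9 a1 99 e4 36 23 9c 05 is 8 bytes > B = 7, so hash it first: H(key) = 14 ad, then zero-pad to 7 bytes: K' = 14 ad 00 00 00 00 00.
K' ⊕ ipad = 22 9b 36 36 36 36 36.  K' ⊕ opad = 48 f1 5c 5c 5c 5c 5c.
Inner input = (K'⊕ipad) ∥ m = 22 9b 36 36 36 36 36 ∥ 55 46 57 62.
Inner hash: even-index sum = 364 mod 256 = 108; odd-index sum = 435 mod 256 = 179 → 6c b3.
Outer input = (K'⊕opad) ∥ inner = 48 f1 5c 5c 5c 5c 5c ∥ 6c b3.
Outer hash (tag): even-index sum = 527 mod 256 = 15; odd-index sum = 533 mod 256 = 21 → 0f 15.

0f15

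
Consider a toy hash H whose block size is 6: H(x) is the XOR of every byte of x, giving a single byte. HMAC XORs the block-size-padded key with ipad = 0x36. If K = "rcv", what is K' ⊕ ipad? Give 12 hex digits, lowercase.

445540363636

Key "rcv" = 72 63 76 is 3 bytes ≤ B = 6; zero-pad to 6 bytes: K' = 72 63 76 00 00 00.
XOR each byte with 0x36: 72⊕36=44, 63⊕36=55, 76⊕36=40, 00⊕36=36, 00⊕36=36, 00⊕36=36.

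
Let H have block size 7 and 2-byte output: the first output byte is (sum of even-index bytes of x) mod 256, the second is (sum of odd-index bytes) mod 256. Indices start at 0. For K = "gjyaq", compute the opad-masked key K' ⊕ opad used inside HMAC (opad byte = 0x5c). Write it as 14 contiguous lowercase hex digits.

Key "gjyaq" = 67 6a 79 61 71 is 5 bytes ≤ B = 7; zero-pad to 7 bytes: K' = 67 6a 79 61 71 00 00.
XOR each byte with 0x5c: 67⊕5c=3b, 6a⊕5c=36, 79⊕5c=25, 61⊕5c=3d, 71⊕5c=2d, 00⊕5c=5c, 00⊕5c=5c.

3b36253d2d5c5c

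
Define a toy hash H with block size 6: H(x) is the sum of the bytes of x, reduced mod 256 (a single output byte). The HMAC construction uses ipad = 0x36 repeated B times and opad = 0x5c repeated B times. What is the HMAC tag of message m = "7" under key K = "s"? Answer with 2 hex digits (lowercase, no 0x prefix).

Key "s" = 73 is 1 byte ≤ B = 6; zero-pad to 6 bytes: K' = 73 00 00 00 00 00.
K' ⊕ ipad = 45 36 36 36 36 36.  K' ⊕ opad = 2f 5c 5c 5c 5c 5c.
Inner input = (K'⊕ipad) ∥ m = 45 36 36 36 36 36 ∥ 37.
Inner hash: sum = 69+54+54+54+54+54+55 = 394; mod 256 = 138 → 8a.
Outer input = (K'⊕opad) ∥ inner = 2f 5c 5c 5c 5c 5c ∥ 8a.
Outer hash (tag): sum = 47+92+92+92+92+92+138 = 645; mod 256 = 133 → 85.

85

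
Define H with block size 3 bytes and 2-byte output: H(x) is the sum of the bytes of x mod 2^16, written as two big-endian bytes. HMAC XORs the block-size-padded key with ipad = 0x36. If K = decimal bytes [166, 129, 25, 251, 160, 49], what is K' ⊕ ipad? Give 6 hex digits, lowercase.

353a36

Key decimal bytes [166, 129, 25, 251, 160, 49] = a6 81 19 fb a0 31 is 6 bytes > B = 3, so hash it first: H(key) = 03 0c, then zero-pad to 3 bytes: K' = 03 0c 00.
XOR each byte with 0x36: 03⊕36=35, 0c⊕36=3a, 00⊕36=36.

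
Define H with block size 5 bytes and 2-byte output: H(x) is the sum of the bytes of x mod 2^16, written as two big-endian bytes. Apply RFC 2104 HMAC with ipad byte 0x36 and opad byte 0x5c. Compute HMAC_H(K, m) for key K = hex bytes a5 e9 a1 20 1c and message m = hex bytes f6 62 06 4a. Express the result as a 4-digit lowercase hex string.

045b

Key hex bytes a5 e9 a1 20 1c is exactly B = 5 bytes: K' = a5 e9 a1 20 1c.
K' ⊕ ipad = 93 df 97 16 2a.  K' ⊕ opad = f9 b5 fd 7c 40.
Inner input = (K'⊕ipad) ∥ m = 93 df 97 16 2a ∥ f6 62 06 4a.
Inner hash: sum = 147+223+151+22+42+246+98+6+74 = 1009 → 03 f1.
Outer input = (K'⊕opad) ∥ inner = f9 b5 fd 7c 40 ∥ 03 f1.
Outer hash (tag): sum = 249+181+253+124+64+3+241 = 1115 → 04 5b.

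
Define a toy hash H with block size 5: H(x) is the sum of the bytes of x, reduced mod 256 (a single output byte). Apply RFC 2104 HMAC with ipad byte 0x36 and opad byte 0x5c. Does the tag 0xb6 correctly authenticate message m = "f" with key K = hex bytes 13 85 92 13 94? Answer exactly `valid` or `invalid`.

Key hex bytes 13 85 92 13 94 is exactly B = 5 bytes: K' = 13 85 92 13 94.
K' ⊕ ipad = 25 b3 a4 25 a2; K' ⊕ opad = 4f d9 ce 4f c8.
Inner hash: sum = 37+179+164+37+162+102 = 681; mod 256 = 169 → a9.
Outer hash (recomputed tag): sum = 79+217+206+79+200+169 = 950; mod 256 = 182 → b6.
Recomputed tag = b6; claimed = b6 → match.

valid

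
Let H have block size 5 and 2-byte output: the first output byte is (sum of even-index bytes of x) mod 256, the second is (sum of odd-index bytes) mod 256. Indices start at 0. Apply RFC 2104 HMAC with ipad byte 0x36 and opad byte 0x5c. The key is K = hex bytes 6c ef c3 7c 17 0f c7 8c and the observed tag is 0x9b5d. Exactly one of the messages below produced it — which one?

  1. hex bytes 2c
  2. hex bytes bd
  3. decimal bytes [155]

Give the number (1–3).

Key hex bytes 6c ef c3 7c 17 0f c7 8c is 8 bytes > B = 5, so hash it first: H(key) = 0d 06, then zero-pad to 5 bytes: K' = 0d 06 00 00 00.
K' ⊕ ipad = 3b 30 36 36 36; K' ⊕ opad = 51 5a 5c 5c 5c.
m1: inner = H(3b 30 36 36 36 2c) = a7 92; tag = H(51 5a 5c 5c 5c a7 92) = 9b5d ← matches
m2: inner = H(3b 30 36 36 36 bd) = a7 23; tag = H(51 5a 5c 5c 5c a7 23) = 2c5d
m3: inner = H(3b 30 36 36 36 9b) = a7 01; tag = H(51 5a 5c 5c 5c a7 01) = 0a5d

1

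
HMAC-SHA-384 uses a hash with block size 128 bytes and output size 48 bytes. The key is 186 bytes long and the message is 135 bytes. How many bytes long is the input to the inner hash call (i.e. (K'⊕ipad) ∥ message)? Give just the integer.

263

Key is 186 > 128 bytes, so it is hashed to 48 bytes then zero-padded to 128: |K'| = 128.
Inner input = (K'⊕ipad) ∥ m → 128 + 135 = 263 bytes.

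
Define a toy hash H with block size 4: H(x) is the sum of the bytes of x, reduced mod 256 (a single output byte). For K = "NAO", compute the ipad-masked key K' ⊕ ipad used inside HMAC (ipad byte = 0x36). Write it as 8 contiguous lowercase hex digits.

Key "NAO" = 4e 41 4f is 3 bytes ≤ B = 4; zero-pad to 4 bytes: K' = 4e 41 4f 00.
XOR each byte with 0x36: 4e⊕36=78, 41⊕36=77, 4f⊕36=79, 00⊕36=36.

78777936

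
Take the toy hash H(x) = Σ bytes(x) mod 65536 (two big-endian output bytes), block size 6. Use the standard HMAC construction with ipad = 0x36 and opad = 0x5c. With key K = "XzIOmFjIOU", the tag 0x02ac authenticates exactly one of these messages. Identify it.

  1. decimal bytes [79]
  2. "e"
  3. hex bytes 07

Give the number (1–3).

Key "XzIOmFjIOU" = 58 7a 49 4f 6d 46 6a 49 4f 55 is 10 bytes > B = 6, so hash it first: H(key) = 03 74, then zero-pad to 6 bytes: K' = 03 74 00 00 00 00.
K' ⊕ ipad = 35 42 36 36 36 36; K' ⊕ opad = 5f 28 5c 5c 5c 5c.
m1: inner = H(35 42 36 36 36 36 4f) = 01 9e; tag = H(5f 28 5c 5c 5c 5c 01 9e) = 0296
m2: inner = H(35 42 36 36 36 36 65) = 01 b4; tag = H(5f 28 5c 5c 5c 5c 01 b4) = 02ac ← matches
m3: inner = H(35 42 36 36 36 36 07) = 01 56; tag = H(5f 28 5c 5c 5c 5c 01 56) = 024e

2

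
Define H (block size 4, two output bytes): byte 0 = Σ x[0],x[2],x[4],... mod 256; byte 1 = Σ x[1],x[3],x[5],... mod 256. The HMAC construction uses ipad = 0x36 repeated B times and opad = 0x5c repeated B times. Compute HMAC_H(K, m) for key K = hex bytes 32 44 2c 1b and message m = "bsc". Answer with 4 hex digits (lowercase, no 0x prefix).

Key hex bytes 32 44 2c 1b is exactly B = 4 bytes: K' = 32 44 2c 1b.
K' ⊕ ipad = 04 72 1a 2d.  K' ⊕ opad = 6e 18 70 47.
Inner input = (K'⊕ipad) ∥ m = 04 72 1a 2d ∥ 62 73 63.
Inner hash: even-index sum = 227 mod 256 = 227; odd-index sum = 274 mod 256 = 18 → e3 12.
Outer input = (K'⊕opad) ∥ inner = 6e 18 70 47 ∥ e3 12.
Outer hash (tag): even-index sum = 449 mod 256 = 193; odd-index sum = 113 mod 256 = 113 → c1 71.

c171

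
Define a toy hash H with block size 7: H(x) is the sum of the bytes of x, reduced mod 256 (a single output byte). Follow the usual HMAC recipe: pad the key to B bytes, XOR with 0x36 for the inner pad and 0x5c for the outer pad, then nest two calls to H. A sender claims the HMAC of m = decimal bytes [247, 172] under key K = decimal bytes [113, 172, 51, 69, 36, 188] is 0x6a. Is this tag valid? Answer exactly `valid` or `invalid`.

invalid

Key decimal bytes [113, 172, 51, 69, 36, 188] = 71 ac 33 45 24 bc is 6 bytes ≤ B = 7; zero-pad to 7 bytes: K' = 71 ac 33 45 24 bc 00.
K' ⊕ ipad = 47 9a 05 73 12 8a 36; K' ⊕ opad = 2d f0 6f 19 78 e0 5c.
Inner hash: sum = 71+154+5+115+18+138+54+247+172 = 974; mod 256 = 206 → ce.
Outer hash (recomputed tag): sum = 45+240+111+25+120+224+92+206 = 1063; mod 256 = 39 → 27.
Recomputed tag = 27; claimed = 6a → mismatch.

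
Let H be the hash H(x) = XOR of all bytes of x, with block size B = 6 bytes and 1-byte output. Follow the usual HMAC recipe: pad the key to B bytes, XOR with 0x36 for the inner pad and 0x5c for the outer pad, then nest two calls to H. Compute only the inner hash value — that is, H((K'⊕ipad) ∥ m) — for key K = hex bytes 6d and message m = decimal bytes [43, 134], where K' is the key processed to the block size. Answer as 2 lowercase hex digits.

c0

Key hex bytes 6d is 1 byte ≤ B = 6; zero-pad to 6 bytes: K' = 6d 00 00 00 00 00.
K' ⊕ ipad = 5b 36 36 36 36 36.
Inner input = 5b 36 36 36 36 36 ∥ 2b 86.
Inner hash: XOR 5b⊕36⊕36⊕36⊕36⊕36⊕2b⊕86 = c0.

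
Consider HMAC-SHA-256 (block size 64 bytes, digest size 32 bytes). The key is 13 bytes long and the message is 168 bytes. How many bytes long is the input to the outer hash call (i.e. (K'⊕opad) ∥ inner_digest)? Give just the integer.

Key is 13 ≤ 64 bytes, zero-padded: |K'| = 64.
Outer input = (K'⊕opad) ∥ H(inner) → 64 + 32 = 96 bytes.

96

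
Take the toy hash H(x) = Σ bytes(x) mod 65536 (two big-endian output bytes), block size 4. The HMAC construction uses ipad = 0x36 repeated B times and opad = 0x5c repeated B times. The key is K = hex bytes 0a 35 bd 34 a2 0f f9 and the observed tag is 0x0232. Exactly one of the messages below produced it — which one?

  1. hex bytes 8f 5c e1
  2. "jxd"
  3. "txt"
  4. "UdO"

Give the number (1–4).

4

Key hex bytes 0a 35 bd 34 a2 0f f9 is 7 bytes > B = 4, so hash it first: H(key) = 02 da, then zero-pad to 4 bytes: K' = 02 da 00 00.
K' ⊕ ipad = 34 ec 36 36; K' ⊕ opad = 5e 86 5c 5c.
m1: inner = H(34 ec 36 36 8f 5c e1) = 03 58; tag = H(5e 86 5c 5c 03 58) = 01f7
m2: inner = H(34 ec 36 36 6a 78 64) = 02 d2; tag = H(5e 86 5c 5c 02 d2) = 0270
m3: inner = H(34 ec 36 36 74 78 74) = 02 ec; tag = H(5e 86 5c 5c 02 ec) = 028a
m4: inner = H(34 ec 36 36 55 64 4f) = 02 94; tag = H(5e 86 5c 5c 02 94) = 0232 ← matches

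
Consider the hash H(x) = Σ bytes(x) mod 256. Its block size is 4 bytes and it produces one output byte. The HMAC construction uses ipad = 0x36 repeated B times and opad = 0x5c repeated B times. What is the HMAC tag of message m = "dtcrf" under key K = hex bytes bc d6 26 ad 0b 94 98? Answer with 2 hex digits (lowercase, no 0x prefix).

Key hex bytes bc d6 26 ad 0b 94 98 is 7 bytes > B = 4, so hash it first: H(key) = 9c, then zero-pad to 4 bytes: K' = 9c 00 00 00.
K' ⊕ ipad = aa 36 36 36.  K' ⊕ opad = c0 5c 5c 5c.
Inner input = (K'⊕ipad) ∥ m = aa 36 36 36 ∥ 64 74 63 72 66.
Inner hash: sum = 170+54+54+54+100+116+99+114+102 = 863; mod 256 = 95 → 5f.
Outer input = (K'⊕opad) ∥ inner = c0 5c 5c 5c ∥ 5f.
Outer hash (tag): sum = 192+92+92+92+95 = 563; mod 256 = 51 → 33.

33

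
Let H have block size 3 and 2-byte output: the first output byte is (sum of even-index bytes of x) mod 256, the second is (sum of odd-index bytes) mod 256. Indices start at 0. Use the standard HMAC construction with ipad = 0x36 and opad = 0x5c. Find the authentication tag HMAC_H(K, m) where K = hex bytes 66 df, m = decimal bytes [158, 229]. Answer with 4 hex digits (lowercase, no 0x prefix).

1dee

Key hex bytes 66 df is 2 bytes ≤ B = 3; zero-pad to 3 bytes: K' = 66 df 00.
K' ⊕ ipad = 50 e9 36.  K' ⊕ opad = 3a 83 5c.
Inner input = (K'⊕ipad) ∥ m = 50 e9 36 ∥ 9e e5.
Inner hash: even-index sum = 363 mod 256 = 107; odd-index sum = 391 mod 256 = 135 → 6b 87.
Outer input = (K'⊕opad) ∥ inner = 3a 83 5c ∥ 6b 87.
Outer hash (tag): even-index sum = 285 mod 256 = 29; odd-index sum = 238 mod 256 = 238 → 1d ee.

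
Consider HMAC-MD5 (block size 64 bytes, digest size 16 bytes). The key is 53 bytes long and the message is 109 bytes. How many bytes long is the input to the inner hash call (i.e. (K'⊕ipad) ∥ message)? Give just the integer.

Key is 53 ≤ 64 bytes, zero-padded: |K'| = 64.
Inner input = (K'⊕ipad) ∥ m → 64 + 109 = 173 bytes.

173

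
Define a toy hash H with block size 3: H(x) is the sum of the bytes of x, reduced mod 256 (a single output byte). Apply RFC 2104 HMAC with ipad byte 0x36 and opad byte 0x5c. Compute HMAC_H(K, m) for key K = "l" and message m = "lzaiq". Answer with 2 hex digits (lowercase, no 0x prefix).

Key "l" = 6c is 1 byte ≤ B = 3; zero-pad to 3 bytes: K' = 6c 00 00.
K' ⊕ ipad = 5a 36 36.  K' ⊕ opad = 30 5c 5c.
Inner input = (K'⊕ipad) ∥ m = 5a 36 36 ∥ 6c 7a 61 69 71.
Inner hash: sum = 90+54+54+108+122+97+105+113 = 743; mod 256 = 231 → e7.
Outer input = (K'⊕opad) ∥ inner = 30 5c 5c ∥ e7.
Outer hash (tag): sum = 48+92+92+231 = 463; mod 256 = 207 → cf.

cf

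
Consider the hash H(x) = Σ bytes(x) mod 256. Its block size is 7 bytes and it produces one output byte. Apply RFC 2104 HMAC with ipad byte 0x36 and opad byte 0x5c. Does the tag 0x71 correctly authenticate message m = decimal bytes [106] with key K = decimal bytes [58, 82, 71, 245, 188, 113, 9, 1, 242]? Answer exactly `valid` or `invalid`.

Key decimal bytes [58, 82, 71, 245, 188, 113, 9, 1, 242] = 3a 52 47 f5 bc 71 09 01 f2 is 9 bytes > B = 7, so hash it first: H(key) = f1, then zero-pad to 7 bytes: K' = f1 00 00 00 00 00 00.
K' ⊕ ipad = c7 36 36 36 36 36 36; K' ⊕ opad = ad 5c 5c 5c 5c 5c 5c.
Inner hash: sum = 199+54+54+54+54+54+54+106 = 629; mod 256 = 117 → 75.
Outer hash (recomputed tag): sum = 173+92+92+92+92+92+92+117 = 842; mod 256 = 74 → 4a.
Recomputed tag = 4a; claimed = 71 → mismatch.

invalid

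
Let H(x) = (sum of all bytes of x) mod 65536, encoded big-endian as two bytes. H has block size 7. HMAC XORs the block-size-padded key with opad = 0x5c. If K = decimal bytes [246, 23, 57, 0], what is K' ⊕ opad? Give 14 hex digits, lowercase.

Key decimal bytes [246, 23, 57, 0] = f6 17 39 00 is 4 bytes ≤ B = 7; zero-pad to 7 bytes: K' = f6 17 39 00 00 00 00.
XOR each byte with 0x5c: f6⊕5c=aa, 17⊕5c=4b, 39⊕5c=65, 00⊕5c=5c, 00⊕5c=5c, 00⊕5c=5c, 00⊕5c=5c.

aa4b655c5c5c5c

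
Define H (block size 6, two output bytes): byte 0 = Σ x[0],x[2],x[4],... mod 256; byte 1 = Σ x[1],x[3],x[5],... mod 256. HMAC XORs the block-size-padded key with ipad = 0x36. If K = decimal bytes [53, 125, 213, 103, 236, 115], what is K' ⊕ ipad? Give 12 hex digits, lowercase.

Key decimal bytes [53, 125, 213, 103, 236, 115] = 35 7d d5 67 ec 73 is exactly B = 6 bytes: K' = 35 7d d5 67 ec 73.
XOR each byte with 0x36: 35⊕36=03, 7d⊕36=4b, d5⊕36=e3, 67⊕36=51, ec⊕36=da, 73⊕36=45.

034be351da45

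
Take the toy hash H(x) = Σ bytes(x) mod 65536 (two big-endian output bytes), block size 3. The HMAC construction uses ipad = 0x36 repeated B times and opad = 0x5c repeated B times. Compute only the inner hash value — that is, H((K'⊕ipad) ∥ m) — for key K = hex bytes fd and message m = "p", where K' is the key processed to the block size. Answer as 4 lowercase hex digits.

01a7

Key hex bytes fd is 1 byte ≤ B = 3; zero-pad to 3 bytes: K' = fd 00 00.
K' ⊕ ipad = cb 36 36.
Inner input = cb 36 36 ∥ 70.
Inner hash: sum = 203+54+54+112 = 423 → 01 a7.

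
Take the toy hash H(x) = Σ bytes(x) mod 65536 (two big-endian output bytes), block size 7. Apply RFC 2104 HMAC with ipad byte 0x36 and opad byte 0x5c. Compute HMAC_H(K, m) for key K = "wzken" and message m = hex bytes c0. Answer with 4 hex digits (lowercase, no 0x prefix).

Key "wzken" = 77 7a 6b 65 6e is 5 bytes ≤ B = 7; zero-pad to 7 bytes: K' = 77 7a 6b 65 6e 00 00.
K' ⊕ ipad = 41 4c 5d 53 58 36 36.  K' ⊕ opad = 2b 26 37 39 32 5c 5c.
Inner input = (K'⊕ipad) ∥ m = 41 4c 5d 53 58 36 36 ∥ c0.
Inner hash: sum = 65+76+93+83+88+54+54+192 = 705 → 02 c1.
Outer input = (K'⊕opad) ∥ inner = 2b 26 37 39 32 5c 5c ∥ 02 c1.
Outer hash (tag): sum = 43+38+55+57+50+92+92+2+193 = 622 → 02 6e.

026e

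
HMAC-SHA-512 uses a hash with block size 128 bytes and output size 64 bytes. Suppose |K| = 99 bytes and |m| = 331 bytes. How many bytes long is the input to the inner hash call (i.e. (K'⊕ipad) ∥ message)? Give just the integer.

459

Key is 99 ≤ 128 bytes, zero-padded: |K'| = 128.
Inner input = (K'⊕ipad) ∥ m → 128 + 331 = 459 bytes.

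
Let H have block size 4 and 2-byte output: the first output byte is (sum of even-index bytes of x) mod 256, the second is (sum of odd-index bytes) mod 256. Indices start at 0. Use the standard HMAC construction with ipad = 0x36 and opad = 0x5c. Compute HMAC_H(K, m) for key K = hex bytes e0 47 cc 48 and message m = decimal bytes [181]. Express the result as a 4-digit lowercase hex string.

Key hex bytes e0 47 cc 48 is exactly B = 4 bytes: K' = e0 47 cc 48.
K' ⊕ ipad = d6 71 fa 7e.  K' ⊕ opad = bc 1b 90 14.
Inner input = (K'⊕ipad) ∥ m = d6 71 fa 7e ∥ b5.
Inner hash: even-index sum = 645 mod 256 = 133; odd-index sum = 239 mod 256 = 239 → 85 ef.
Outer input = (K'⊕opad) ∥ inner = bc 1b 90 14 ∥ 85 ef.
Outer hash (tag): even-index sum = 465 mod 256 = 209; odd-index sum = 286 mod 256 = 30 → d1 1e.

d11e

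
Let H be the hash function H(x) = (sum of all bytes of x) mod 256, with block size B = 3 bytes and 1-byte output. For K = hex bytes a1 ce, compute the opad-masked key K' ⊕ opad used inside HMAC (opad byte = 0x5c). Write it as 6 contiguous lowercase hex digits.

Key hex bytes a1 ce is 2 bytes ≤ B = 3; zero-pad to 3 bytes: K' = a1 ce 00.
XOR each byte with 0x5c: a1⊕5c=fd, ce⊕5c=92, 00⊕5c=5c.

fd925c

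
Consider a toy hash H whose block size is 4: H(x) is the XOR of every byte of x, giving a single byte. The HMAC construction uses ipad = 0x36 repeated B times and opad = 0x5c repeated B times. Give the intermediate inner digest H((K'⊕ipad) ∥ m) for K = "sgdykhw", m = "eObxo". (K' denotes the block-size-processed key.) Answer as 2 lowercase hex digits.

22

Key "sgdykhw" = 73 67 64 79 6b 68 77 is 7 bytes > B = 4, so hash it first: H(key) = 7d, then zero-pad to 4 bytes: K' = 7d 00 00 00.
K' ⊕ ipad = 4b 36 36 36.
Inner input = 4b 36 36 36 ∥ 65 4f 62 78 6f.
Inner hash: XOR 4b⊕36⊕36⊕36⊕65⊕4f⊕62⊕78⊕6f = 22.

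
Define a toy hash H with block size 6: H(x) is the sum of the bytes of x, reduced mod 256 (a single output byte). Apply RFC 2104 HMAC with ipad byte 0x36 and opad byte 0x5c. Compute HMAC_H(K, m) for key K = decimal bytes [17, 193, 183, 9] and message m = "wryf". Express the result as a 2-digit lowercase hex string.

f4

Key decimal bytes [17, 193, 183, 9] = 11 c1 b7 09 is 4 bytes ≤ B = 6; zero-pad to 6 bytes: K' = 11 c1 b7 09 00 00.
K' ⊕ ipad = 27 f7 81 3f 36 36.  K' ⊕ opad = 4d 9d eb 55 5c 5c.
Inner input = (K'⊕ipad) ∥ m = 27 f7 81 3f 36 36 ∥ 77 72 79 66.
Inner hash: sum = 39+247+129+63+54+54+119+114+121+102 = 1042; mod 256 = 18 → 12.
Outer input = (K'⊕opad) ∥ inner = 4d 9d eb 55 5c 5c ∥ 12.
Outer hash (tag): sum = 77+157+235+85+92+92+18 = 756; mod 256 = 244 → f4.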